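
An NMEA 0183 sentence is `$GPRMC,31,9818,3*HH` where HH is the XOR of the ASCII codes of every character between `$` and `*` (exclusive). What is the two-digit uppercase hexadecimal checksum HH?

5E

XOR the ASCII codes of the payload characters:
  'G' = 0x47 → acc = 0x47
  'P' = 0x50 → acc = 0x17
  'R' = 0x52 → acc = 0x45
  'M' = 0x4D → acc = 0x08
  'C' = 0x43 → acc = 0x4B
  ',' = 0x2C → acc = 0x67
  '3' = 0x33 → acc = 0x54
  '1' = 0x31 → acc = 0x65
  ',' = 0x2C → acc = 0x49
  '9' = 0x39 → acc = 0x70
  '8' = 0x38 → acc = 0x48
  '1' = 0x31 → acc = 0x79
  '8' = 0x38 → acc = 0x41
  ',' = 0x2C → acc = 0x6D
  '3' = 0x33 → acc = 0x5E
Checksum = 0x5E.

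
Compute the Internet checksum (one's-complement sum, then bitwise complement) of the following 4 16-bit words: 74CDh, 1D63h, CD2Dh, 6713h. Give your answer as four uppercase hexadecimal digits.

One's-complement addition (fold any carry out of bit 15 back into bit 0):
  0x74CD + 0x1D63 = 0x09230
  0x9230 + 0xCD2D = 0x15F5D → wrap carry → 0x5F5E
  0x5F5E + 0x6713 = 0x0C671
One's-complement sum = 0xC671.
Checksum = ~0xC671 & 0xFFFF = 0x398E.

398E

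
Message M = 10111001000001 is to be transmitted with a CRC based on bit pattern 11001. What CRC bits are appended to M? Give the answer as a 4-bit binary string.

1100

Append 4 zeros: 101110010000010000. Divide by 11001 (XOR where the leading bit is 1):
  pos 0: 10111 XOR 11001 = 01110
  pos 1: 11100 XOR 11001 = 00101
  pos 3: 10101 XOR 11001 = 01100
  pos 4: 11000 XOR 11001 = 00001
  pos 8: 10000 XOR 11001 = 01001
  pos 9: 10011 XOR 11001 = 01010
  pos 10: 10100 XOR 11001 = 01101
  pos 11: 11010 XOR 11001 = 00011
Remainder (last 4 bits) = 1100. This is the CRC / FCS.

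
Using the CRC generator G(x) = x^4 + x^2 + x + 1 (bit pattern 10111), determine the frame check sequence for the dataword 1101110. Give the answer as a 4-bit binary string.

Append 4 zeros: 11011100000. Divide by 10111 (XOR where the leading bit is 1):
  pos 0: 11011 XOR 10111 = 01100
  pos 1: 11001 XOR 10111 = 01110
  pos 2: 11100 XOR 10111 = 01011
  pos 3: 10110 XOR 10111 = 00001
Remainder (last 4 bits) = 1000. This is the CRC / FCS.

1000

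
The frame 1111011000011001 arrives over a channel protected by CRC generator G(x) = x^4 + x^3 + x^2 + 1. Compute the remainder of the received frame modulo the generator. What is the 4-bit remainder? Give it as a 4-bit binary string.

0010

Modulo-2 division of 1111011000011001 by 11101:
  pos 0: 11110 XOR 11101 = 00011
  pos 3: 11110 XOR 11101 = 00011
  pos 6: 11000 XOR 11101 = 00101
  pos 8: 10111 XOR 11101 = 01010
  pos 9: 10100 XOR 11101 = 01001
  pos 10: 10010 XOR 11101 = 01111
  pos 11: 11111 XOR 11101 = 00010
Remainder = 0010 (nonzero — an error is detected).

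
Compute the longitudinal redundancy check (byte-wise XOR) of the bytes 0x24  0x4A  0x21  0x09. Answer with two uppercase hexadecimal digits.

XOR the bytes together:
  start with 0x24
  0x24 ⊕ 0x4A = 0x6E
  0x6E ⊕ 0x21 = 0x4F
  0x4F ⊕ 0x09 = 0x46

46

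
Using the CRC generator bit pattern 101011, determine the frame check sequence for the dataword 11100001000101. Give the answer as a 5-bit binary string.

01111

Append 5 zeros: 1110000100010100000. Divide by 101011 (XOR where the leading bit is 1):
  pos 0: 111000 XOR 101011 = 010011
  pos 1: 100110 XOR 101011 = 001101
  pos 3: 110110 XOR 101011 = 011101
  pos 4: 111010 XOR 101011 = 010001
  pos 5: 100010 XOR 101011 = 001001
  pos 7: 100110 XOR 101011 = 001101
  pos 9: 110110 XOR 101011 = 011101
  pos 10: 111010 XOR 101011 = 010001
  pos 11: 100010 XOR 101011 = 001001
  pos 13: 100100 XOR 101011 = 001111
Remainder (last 5 bits) = 01111. This is the CRC / FCS.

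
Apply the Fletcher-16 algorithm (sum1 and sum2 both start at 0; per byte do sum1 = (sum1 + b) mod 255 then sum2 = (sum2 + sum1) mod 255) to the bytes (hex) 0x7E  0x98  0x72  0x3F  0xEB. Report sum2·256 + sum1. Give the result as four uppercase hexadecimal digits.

9CB4

Running sums (mod 255):
  after byte 0 (0x7E): sum1=126, sum2=126
  after byte 1 (0x98): sum1=23, sum2=149
  after byte 2 (0x72): sum1=137, sum2=31
  after byte 3 (0x3F): sum1=200, sum2=231
  after byte 4 (0xEB): sum1=180, sum2=156
Checksum = sum2·256 + sum1 = 156·256 + 180 = 40116 = 0x9CB4.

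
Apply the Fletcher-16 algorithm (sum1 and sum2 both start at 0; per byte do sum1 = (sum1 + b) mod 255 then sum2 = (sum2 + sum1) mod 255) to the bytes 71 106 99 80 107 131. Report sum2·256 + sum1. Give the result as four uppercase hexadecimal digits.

Running sums (mod 255):
  after byte 0 (71): sum1=71, sum2=71
  after byte 1 (106): sum1=177, sum2=248
  after byte 2 (99): sum1=21, sum2=14
  after byte 3 (80): sum1=101, sum2=115
  after byte 4 (107): sum1=208, sum2=68
  after byte 5 (131): sum1=84, sum2=152
Checksum = sum2·256 + sum1 = 152·256 + 84 = 38996 = 0x9854.

9854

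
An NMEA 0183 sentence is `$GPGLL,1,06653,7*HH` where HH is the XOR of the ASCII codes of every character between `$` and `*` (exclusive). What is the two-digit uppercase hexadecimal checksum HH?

4C

XOR the ASCII codes of the payload characters:
  'G' = 0x47 → acc = 0x47
  'P' = 0x50 → acc = 0x17
  'G' = 0x47 → acc = 0x50
  'L' = 0x4C → acc = 0x1C
  'L' = 0x4C → acc = 0x50
  ',' = 0x2C → acc = 0x7C
  '1' = 0x31 → acc = 0x4D
  ',' = 0x2C → acc = 0x61
  '0' = 0x30 → acc = 0x51
  '6' = 0x36 → acc = 0x67
  '6' = 0x36 → acc = 0x51
  '5' = 0x35 → acc = 0x64
  '3' = 0x33 → acc = 0x57
  ',' = 0x2C → acc = 0x7B
  '7' = 0x37 → acc = 0x4C
Checksum = 0x4C.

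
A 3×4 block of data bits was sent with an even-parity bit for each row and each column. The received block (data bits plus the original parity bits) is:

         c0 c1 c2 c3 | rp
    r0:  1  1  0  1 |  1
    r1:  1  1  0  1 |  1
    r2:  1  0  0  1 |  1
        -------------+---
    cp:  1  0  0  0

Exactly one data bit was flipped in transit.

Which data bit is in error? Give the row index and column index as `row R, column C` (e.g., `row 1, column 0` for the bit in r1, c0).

row 2, column 3

Recompute each row's even parity and compare to rp:
  r0: data parity 1, sent rp 1 → ok
  r1: data parity 1, sent rp 1 → ok
  r2: data parity 0, sent rp 1 → mismatch
Recompute each column's even parity and compare to cp:
  c0: data parity 1, sent cp 1 → ok
  c1: data parity 0, sent cp 0 → ok
  c2: data parity 0, sent cp 0 → ok
  c3: data parity 1, sent cp 0 → mismatch
Exactly one row (r2) and one column (c3) fail → the flipped bit is at their intersection.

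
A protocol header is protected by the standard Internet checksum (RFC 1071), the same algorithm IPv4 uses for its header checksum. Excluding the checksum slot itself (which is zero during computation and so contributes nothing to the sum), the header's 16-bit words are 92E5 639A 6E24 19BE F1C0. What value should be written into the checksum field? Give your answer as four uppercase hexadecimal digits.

One's-complement addition (fold any carry out of bit 15 back into bit 0):
  0x92E5 + 0x639A = 0x0F67F
  0xF67F + 0x6E24 = 0x164A3 → wrap carry → 0x64A4
  0x64A4 + 0x19BE = 0x07E62
  0x7E62 + 0xF1C0 = 0x17022 → wrap carry → 0x7023
One's-complement sum = 0x7023.
Checksum = ~0x7023 & 0xFFFF = 0x8FDC.

8FDC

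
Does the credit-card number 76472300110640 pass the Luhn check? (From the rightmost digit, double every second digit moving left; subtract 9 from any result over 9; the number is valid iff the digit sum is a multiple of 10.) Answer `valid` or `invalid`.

From the right, keep odd positions and double even positions (subtract 9 from any doubled value over 9):
  doubled (positions 2,4,...): 8 0 2 0 4 8 5 → sum 27
  kept (positions 1,3,...): 0 6 1 0 3 7 6 → sum 23
Total = 50.
50 mod 10 = 0, so the number is valid.

valid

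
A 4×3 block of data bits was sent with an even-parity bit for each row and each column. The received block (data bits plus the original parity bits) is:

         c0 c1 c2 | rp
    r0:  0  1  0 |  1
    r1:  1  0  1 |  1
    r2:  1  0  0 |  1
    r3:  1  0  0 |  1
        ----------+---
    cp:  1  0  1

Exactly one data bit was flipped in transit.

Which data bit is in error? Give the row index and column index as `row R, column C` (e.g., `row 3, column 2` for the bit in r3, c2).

Recompute each row's even parity and compare to rp:
  r0: data parity 1, sent rp 1 → ok
  r1: data parity 0, sent rp 1 → mismatch
  r2: data parity 1, sent rp 1 → ok
  r3: data parity 1, sent rp 1 → ok
Recompute each column's even parity and compare to cp:
  c0: data parity 1, sent cp 1 → ok
  c1: data parity 1, sent cp 0 → mismatch
  c2: data parity 1, sent cp 1 → ok
Exactly one row (r1) and one column (c1) fail → the flipped bit is at their intersection.

row 1, column 1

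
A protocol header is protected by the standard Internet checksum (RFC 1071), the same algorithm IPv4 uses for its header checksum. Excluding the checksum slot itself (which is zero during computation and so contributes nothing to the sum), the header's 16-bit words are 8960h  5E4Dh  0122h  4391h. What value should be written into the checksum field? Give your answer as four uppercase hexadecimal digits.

One's-complement addition (fold any carry out of bit 15 back into bit 0):
  0x8960 + 0x5E4D = 0x0E7AD
  0xE7AD + 0x0122 = 0x0E8CF
  0xE8CF + 0x4391 = 0x12C60 → wrap carry → 0x2C61
One's-complement sum = 0x2C61.
Checksum = ~0x2C61 & 0xFFFF = 0xD39E.

D39E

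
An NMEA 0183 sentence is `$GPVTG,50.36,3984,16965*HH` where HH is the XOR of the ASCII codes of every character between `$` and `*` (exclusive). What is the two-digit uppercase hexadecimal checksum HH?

6B

XOR the ASCII codes of the payload characters:
  'G' = 0x47 → acc = 0x47
  'P' = 0x50 → acc = 0x17
  'V' = 0x56 → acc = 0x41
  'T' = 0x54 → acc = 0x15
  'G' = 0x47 → acc = 0x52
  ',' = 0x2C → acc = 0x7E
  '5' = 0x35 → acc = 0x4B
  '0' = 0x30 → acc = 0x7B
  '.' = 0x2E → acc = 0x55
  '3' = 0x33 → acc = 0x66
  '6' = 0x36 → acc = 0x50
  ',' = 0x2C → acc = 0x7C
  '3' = 0x33 → acc = 0x4F
  '9' = 0x39 → acc = 0x76
  '8' = 0x38 → acc = 0x4E
  '4' = 0x34 → acc = 0x7A
  ',' = 0x2C → acc = 0x56
  '1' = 0x31 → acc = 0x67
  '6' = 0x36 → acc = 0x51
  '9' = 0x39 → acc = 0x68
  '6' = 0x36 → acc = 0x5E
  '5' = 0x35 → acc = 0x6B
Checksum = 0x6B.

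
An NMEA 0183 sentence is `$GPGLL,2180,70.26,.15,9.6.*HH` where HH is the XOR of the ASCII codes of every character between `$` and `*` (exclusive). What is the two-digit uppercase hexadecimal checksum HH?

53

XOR the ASCII codes of the payload characters:
  'G' = 0x47 → acc = 0x47
  'P' = 0x50 → acc = 0x17
  'G' = 0x47 → acc = 0x50
  'L' = 0x4C → acc = 0x1C
  'L' = 0x4C → acc = 0x50
  ',' = 0x2C → acc = 0x7C
  '2' = 0x32 → acc = 0x4E
  '1' = 0x31 → acc = 0x7F
  '8' = 0x38 → acc = 0x47
  '0' = 0x30 → acc = 0x77
  ',' = 0x2C → acc = 0x5B
  '7' = 0x37 → acc = 0x6C
  '0' = 0x30 → acc = 0x5C
  '.' = 0x2E → acc = 0x72
  '2' = 0x32 → acc = 0x40
  '6' = 0x36 → acc = 0x76
  ',' = 0x2C → acc = 0x5A
  '.' = 0x2E → acc = 0x74
  '1' = 0x31 → acc = 0x45
  '5' = 0x35 → acc = 0x70
  ',' = 0x2C → acc = 0x5C
  '9' = 0x39 → acc = 0x65
  '.' = 0x2E → acc = 0x4B
  '6' = 0x36 → acc = 0x7D
  '.' = 0x2E → acc = 0x53
Checksum = 0x53.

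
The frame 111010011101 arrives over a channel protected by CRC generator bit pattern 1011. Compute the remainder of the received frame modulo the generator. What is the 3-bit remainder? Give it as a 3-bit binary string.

Modulo-2 division of 111010011101 by 1011:
  pos 0: 1110 XOR 1011 = 0101
  pos 1: 1011 XOR 1011 = 0000
  pos 7: 1110 XOR 1011 = 0101
  pos 8: 1011 XOR 1011 = 0000
Remainder = 000 (zero — the frame passes the CRC check).

000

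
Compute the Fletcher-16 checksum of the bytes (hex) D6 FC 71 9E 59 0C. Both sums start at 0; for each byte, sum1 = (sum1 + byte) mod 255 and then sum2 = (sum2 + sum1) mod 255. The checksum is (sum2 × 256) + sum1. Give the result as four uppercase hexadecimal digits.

5A49

Running sums (mod 255):
  after byte 0 (D6): sum1=214, sum2=214
  after byte 1 (FC): sum1=211, sum2=170
  after byte 2 (71): sum1=69, sum2=239
  after byte 3 (9E): sum1=227, sum2=211
  after byte 4 (59): sum1=61, sum2=17
  after byte 5 (0C): sum1=73, sum2=90
Checksum = sum2·256 + sum1 = 90·256 + 73 = 23113 = 0x5A49.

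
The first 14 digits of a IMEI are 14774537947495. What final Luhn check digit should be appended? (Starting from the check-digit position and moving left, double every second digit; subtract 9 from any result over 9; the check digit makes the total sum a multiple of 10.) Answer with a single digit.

Partial digits right→left: 5 9 4 7 4 9 7 3 5 4 7 7 4 1
Double every second digit counting from the check-digit position (so the 1st, 3rd, 5th, ... of the partial from the right).
  doubled (with −9 where >9): 1 8 8 5 1 5 8 → sum 36
  kept as-is: 9 7 9 3 4 7 1 → sum 40
Total = 36 + 40 = 76.
Check digit = (10 − (76 mod 10)) mod 10 = 4.

4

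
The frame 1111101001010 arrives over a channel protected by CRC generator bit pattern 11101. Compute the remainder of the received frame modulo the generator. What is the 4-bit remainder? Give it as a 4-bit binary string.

0000

Modulo-2 division of 1111101001010 by 11101:
  pos 0: 11111 XOR 11101 = 00010
  pos 3: 10010 XOR 11101 = 01111
  pos 4: 11110 XOR 11101 = 00011
  pos 7: 11101 XOR 11101 = 00000
Remainder = 0000 (zero — the frame passes the CRC check).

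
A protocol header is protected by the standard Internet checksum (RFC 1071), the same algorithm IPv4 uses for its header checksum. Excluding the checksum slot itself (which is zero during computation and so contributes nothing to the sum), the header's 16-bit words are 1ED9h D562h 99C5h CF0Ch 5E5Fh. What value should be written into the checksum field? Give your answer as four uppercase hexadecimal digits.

One's-complement addition (fold any carry out of bit 15 back into bit 0):
  0x1ED9 + 0xD562 = 0x0F43B
  0xF43B + 0x99C5 = 0x18E00 → wrap carry → 0x8E01
  0x8E01 + 0xCF0C = 0x15D0D → wrap carry → 0x5D0E
  0x5D0E + 0x5E5F = 0x0BB6D
One's-complement sum = 0xBB6D.
Checksum = ~0xBB6D & 0xFFFF = 0x4492.

4492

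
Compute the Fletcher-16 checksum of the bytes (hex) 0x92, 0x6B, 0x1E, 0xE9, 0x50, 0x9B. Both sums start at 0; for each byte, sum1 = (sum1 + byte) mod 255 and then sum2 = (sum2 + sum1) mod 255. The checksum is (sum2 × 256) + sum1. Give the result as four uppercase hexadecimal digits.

Running sums (mod 255):
  after byte 0 (0x92): sum1=146, sum2=146
  after byte 1 (0x6B): sum1=253, sum2=144
  after byte 2 (0x1E): sum1=28, sum2=172
  after byte 3 (0xE9): sum1=6, sum2=178
  after byte 4 (0x50): sum1=86, sum2=9
  after byte 5 (0x9B): sum1=241, sum2=250
Checksum = sum2·256 + sum1 = 250·256 + 241 = 64241 = 0xFAF1.

FAF1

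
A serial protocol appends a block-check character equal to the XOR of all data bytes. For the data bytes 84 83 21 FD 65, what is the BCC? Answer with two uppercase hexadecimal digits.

BE

XOR the bytes together:
  start with 0x84
  0x84 ⊕ 0x83 = 0x07
  0x07 ⊕ 0x21 = 0x26
  0x26 ⊕ 0xFD = 0xDB
  0xDB ⊕ 0x65 = 0xBE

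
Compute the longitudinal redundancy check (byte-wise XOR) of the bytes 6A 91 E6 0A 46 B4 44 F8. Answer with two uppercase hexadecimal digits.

XOR the bytes together:
  start with 0x6A
  0x6A ⊕ 0x91 = 0xFB
  0xFB ⊕ 0xE6 = 0x1D
  0x1D ⊕ 0x0A = 0x17
  0x17 ⊕ 0x46 = 0x51
  0x51 ⊕ 0xB4 = 0xE5
  0xE5 ⊕ 0x44 = 0xA1
  0xA1 ⊕ 0xF8 = 0x59

59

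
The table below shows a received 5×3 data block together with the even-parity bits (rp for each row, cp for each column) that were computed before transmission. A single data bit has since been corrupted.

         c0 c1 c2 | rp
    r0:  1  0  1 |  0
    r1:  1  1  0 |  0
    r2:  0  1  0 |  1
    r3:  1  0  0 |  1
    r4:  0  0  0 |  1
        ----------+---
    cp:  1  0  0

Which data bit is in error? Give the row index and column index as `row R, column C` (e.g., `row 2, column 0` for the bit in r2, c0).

row 4, column 2

Recompute each row's even parity and compare to rp:
  r0: data parity 0, sent rp 0 → ok
  r1: data parity 0, sent rp 0 → ok
  r2: data parity 1, sent rp 1 → ok
  r3: data parity 1, sent rp 1 → ok
  r4: data parity 0, sent rp 1 → mismatch
Recompute each column's even parity and compare to cp:
  c0: data parity 1, sent cp 1 → ok
  c1: data parity 0, sent cp 0 → ok
  c2: data parity 1, sent cp 0 → mismatch
Exactly one row (r4) and one column (c2) fail → the flipped bit is at their intersection.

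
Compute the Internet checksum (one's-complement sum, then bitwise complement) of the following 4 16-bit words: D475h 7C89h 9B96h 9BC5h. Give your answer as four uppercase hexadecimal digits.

77A4

One's-complement addition (fold any carry out of bit 15 back into bit 0):
  0xD475 + 0x7C89 = 0x150FE → wrap carry → 0x50FF
  0x50FF + 0x9B96 = 0x0EC95
  0xEC95 + 0x9BC5 = 0x1885A → wrap carry → 0x885B
One's-complement sum = 0x885B.
Checksum = ~0x885B & 0xFFFF = 0x77A4.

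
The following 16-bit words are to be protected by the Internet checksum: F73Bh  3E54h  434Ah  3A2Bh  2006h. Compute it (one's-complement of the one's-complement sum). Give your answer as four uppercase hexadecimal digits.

One's-complement addition (fold any carry out of bit 15 back into bit 0):
  0xF73B + 0x3E54 = 0x1358F → wrap carry → 0x3590
  0x3590 + 0x434A = 0x078DA
  0x78DA + 0x3A2B = 0x0B305
  0xB305 + 0x2006 = 0x0D30B
One's-complement sum = 0xD30B.
Checksum = ~0xD30B & 0xFFFF = 0x2CF4.

2CF4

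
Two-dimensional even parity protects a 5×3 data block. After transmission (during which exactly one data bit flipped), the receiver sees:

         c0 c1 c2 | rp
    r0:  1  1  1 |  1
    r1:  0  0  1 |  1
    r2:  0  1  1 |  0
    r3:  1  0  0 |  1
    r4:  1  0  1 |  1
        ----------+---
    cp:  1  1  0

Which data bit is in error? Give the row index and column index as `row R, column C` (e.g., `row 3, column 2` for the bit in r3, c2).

Recompute each row's even parity and compare to rp:
  r0: data parity 1, sent rp 1 → ok
  r1: data parity 1, sent rp 1 → ok
  r2: data parity 0, sent rp 0 → ok
  r3: data parity 1, sent rp 1 → ok
  r4: data parity 0, sent rp 1 → mismatch
Recompute each column's even parity and compare to cp:
  c0: data parity 1, sent cp 1 → ok
  c1: data parity 0, sent cp 1 → mismatch
  c2: data parity 0, sent cp 0 → ok
Exactly one row (r4) and one column (c1) fail → the flipped bit is at their intersection.

row 4, column 1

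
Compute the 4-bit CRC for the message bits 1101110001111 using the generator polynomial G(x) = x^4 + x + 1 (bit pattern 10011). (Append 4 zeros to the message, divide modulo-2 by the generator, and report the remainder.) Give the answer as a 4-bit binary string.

Append 4 zeros: 11011100011110000. Divide by 10011 (XOR where the leading bit is 1):
  pos 0: 11011 XOR 10011 = 01000
  pos 1: 10001 XOR 10011 = 00010
  pos 4: 10000 XOR 10011 = 00011
  pos 7: 11111 XOR 10011 = 01100
  pos 8: 11001 XOR 10011 = 01010
  pos 9: 10100 XOR 10011 = 00111
  pos 11: 11100 XOR 10011 = 01111
  pos 12: 11110 XOR 10011 = 01101
Remainder (last 4 bits) = 1101. This is the CRC / FCS.

1101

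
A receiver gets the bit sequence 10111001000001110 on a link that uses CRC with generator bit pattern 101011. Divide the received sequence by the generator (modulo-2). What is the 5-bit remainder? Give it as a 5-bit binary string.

Modulo-2 division of 10111001000001110 by 101011:
  pos 0: 101110 XOR 101011 = 000101
  pos 3: 101010 XOR 101011 = 000001
  pos 8: 100001 XOR 101011 = 001010
  pos 10: 101011 XOR 101011 = 000000
Remainder = 00000 (zero — the frame passes the CRC check).

00000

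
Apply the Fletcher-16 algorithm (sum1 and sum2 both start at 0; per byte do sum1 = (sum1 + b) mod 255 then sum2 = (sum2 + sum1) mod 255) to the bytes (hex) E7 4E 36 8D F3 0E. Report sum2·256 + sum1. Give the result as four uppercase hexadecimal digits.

Running sums (mod 255):
  after byte 0 (E7): sum1=231, sum2=231
  after byte 1 (4E): sum1=54, sum2=30
  after byte 2 (36): sum1=108, sum2=138
  after byte 3 (8D): sum1=249, sum2=132
  after byte 4 (F3): sum1=237, sum2=114
  after byte 5 (0E): sum1=251, sum2=110
Checksum = sum2·256 + sum1 = 110·256 + 251 = 28411 = 0x6EFB.

6EFB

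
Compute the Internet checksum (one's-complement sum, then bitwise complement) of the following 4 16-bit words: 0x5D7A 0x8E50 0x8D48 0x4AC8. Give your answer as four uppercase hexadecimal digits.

3C24

One's-complement addition (fold any carry out of bit 15 back into bit 0):
  0x5D7A + 0x8E50 = 0x0EBCA
  0xEBCA + 0x8D48 = 0x17912 → wrap carry → 0x7913
  0x7913 + 0x4AC8 = 0x0C3DB
One's-complement sum = 0xC3DB.
Checksum = ~0xC3DB & 0xFFFF = 0x3C24.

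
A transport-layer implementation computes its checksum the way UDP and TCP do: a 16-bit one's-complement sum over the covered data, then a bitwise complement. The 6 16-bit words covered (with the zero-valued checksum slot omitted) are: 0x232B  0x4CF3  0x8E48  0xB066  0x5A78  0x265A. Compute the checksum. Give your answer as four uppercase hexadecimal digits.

D05F

One's-complement addition (fold any carry out of bit 15 back into bit 0):
  0x232B + 0x4CF3 = 0x0701E
  0x701E + 0x8E48 = 0x0FE66
  0xFE66 + 0xB066 = 0x1AECC → wrap carry → 0xAECD
  0xAECD + 0x5A78 = 0x10945 → wrap carry → 0x0946
  0x0946 + 0x265A = 0x02FA0
One's-complement sum = 0x2FA0.
Checksum = ~0x2FA0 & 0xFFFF = 0xD05F.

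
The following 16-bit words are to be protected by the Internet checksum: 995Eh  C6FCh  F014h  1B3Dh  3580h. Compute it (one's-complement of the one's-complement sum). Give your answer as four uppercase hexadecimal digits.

One's-complement addition (fold any carry out of bit 15 back into bit 0):
  0x995E + 0xC6FC = 0x1605A → wrap carry → 0x605B
  0x605B + 0xF014 = 0x1506F → wrap carry → 0x5070
  0x5070 + 0x1B3D = 0x06BAD
  0x6BAD + 0x3580 = 0x0A12D
One's-complement sum = 0xA12D.
Checksum = ~0xA12D & 0xFFFF = 0x5ED2.

5ED2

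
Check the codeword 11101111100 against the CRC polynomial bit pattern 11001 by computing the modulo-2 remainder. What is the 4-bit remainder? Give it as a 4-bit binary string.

Modulo-2 division of 11101111100 by 11001:
  pos 0: 11101 XOR 11001 = 00100
  pos 2: 10011 XOR 11001 = 01010
  pos 3: 10101 XOR 11001 = 01100
  pos 4: 11001 XOR 11001 = 00000
Remainder = 0000 (zero — the frame passes the CRC check).

0000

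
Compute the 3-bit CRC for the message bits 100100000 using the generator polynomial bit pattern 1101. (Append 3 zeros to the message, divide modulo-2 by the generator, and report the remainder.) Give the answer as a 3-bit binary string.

101

Append 3 zeros: 100100000000. Divide by 1101 (XOR where the leading bit is 1):
  pos 0: 1001 XOR 1101 = 0100
  pos 1: 1000 XOR 1101 = 0101
  pos 2: 1010 XOR 1101 = 0111
  pos 3: 1110 XOR 1101 = 0011
  pos 5: 1100 XOR 1101 = 0001
  pos 8: 1000 XOR 1101 = 0101
Remainder (last 3 bits) = 101. This is the CRC / FCS.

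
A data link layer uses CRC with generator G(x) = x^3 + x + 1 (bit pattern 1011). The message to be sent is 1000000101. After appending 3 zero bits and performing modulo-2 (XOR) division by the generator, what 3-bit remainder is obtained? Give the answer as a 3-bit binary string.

011

Append 3 zeros: 1000000101000. Divide by 1011 (XOR where the leading bit is 1):
  pos 0: 1000 XOR 1011 = 0011
  pos 2: 1100 XOR 1011 = 0111
  pos 3: 1110 XOR 1011 = 0101
  pos 4: 1011 XOR 1011 = 0000
  pos 9: 1000 XOR 1011 = 0011
Remainder (last 3 bits) = 011. This is the CRC / FCS.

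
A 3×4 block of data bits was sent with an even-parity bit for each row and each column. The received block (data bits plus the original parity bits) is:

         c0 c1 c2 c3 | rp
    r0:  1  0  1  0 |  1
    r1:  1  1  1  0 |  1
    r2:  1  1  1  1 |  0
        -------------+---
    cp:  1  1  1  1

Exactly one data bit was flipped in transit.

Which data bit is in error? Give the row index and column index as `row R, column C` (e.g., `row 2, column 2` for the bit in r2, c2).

Recompute each row's even parity and compare to rp:
  r0: data parity 0, sent rp 1 → mismatch
  r1: data parity 1, sent rp 1 → ok
  r2: data parity 0, sent rp 0 → ok
Recompute each column's even parity and compare to cp:
  c0: data parity 1, sent cp 1 → ok
  c1: data parity 0, sent cp 1 → mismatch
  c2: data parity 1, sent cp 1 → ok
  c3: data parity 1, sent cp 1 → ok
Exactly one row (r0) and one column (c1) fail → the flipped bit is at their intersection.

row 0, column 1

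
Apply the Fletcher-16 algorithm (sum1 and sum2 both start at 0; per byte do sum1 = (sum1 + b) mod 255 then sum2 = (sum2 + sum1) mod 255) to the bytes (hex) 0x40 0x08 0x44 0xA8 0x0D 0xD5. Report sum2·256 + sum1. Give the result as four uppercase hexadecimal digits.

A418

Running sums (mod 255):
  after byte 0 (0x40): sum1=64, sum2=64
  after byte 1 (0x08): sum1=72, sum2=136
  after byte 2 (0x44): sum1=140, sum2=21
  after byte 3 (0xA8): sum1=53, sum2=74
  after byte 4 (0x0D): sum1=66, sum2=140
  after byte 5 (0xD5): sum1=24, sum2=164
Checksum = sum2·256 + sum1 = 164·256 + 24 = 42008 = 0xA418.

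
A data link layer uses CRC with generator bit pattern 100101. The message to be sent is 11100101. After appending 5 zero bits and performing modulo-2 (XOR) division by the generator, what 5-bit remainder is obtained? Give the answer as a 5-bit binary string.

01001

Append 5 zeros: 1110010100000. Divide by 100101 (XOR where the leading bit is 1):
  pos 0: 111001 XOR 100101 = 011100
  pos 1: 111000 XOR 100101 = 011101
  pos 2: 111011 XOR 100101 = 011110
  pos 3: 111100 XOR 100101 = 011001
  pos 4: 110010 XOR 100101 = 010111
  pos 5: 101110 XOR 100101 = 001011
  pos 7: 101100 XOR 100101 = 001001
Remainder (last 5 bits) = 01001. This is the CRC / FCS.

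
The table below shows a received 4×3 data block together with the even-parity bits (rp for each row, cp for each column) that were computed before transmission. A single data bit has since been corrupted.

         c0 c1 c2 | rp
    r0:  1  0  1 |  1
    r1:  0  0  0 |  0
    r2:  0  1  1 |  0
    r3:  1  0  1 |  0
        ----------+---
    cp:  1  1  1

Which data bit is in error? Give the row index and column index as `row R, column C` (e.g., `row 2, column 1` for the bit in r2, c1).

row 0, column 0

Recompute each row's even parity and compare to rp:
  r0: data parity 0, sent rp 1 → mismatch
  r1: data parity 0, sent rp 0 → ok
  r2: data parity 0, sent rp 0 → ok
  r3: data parity 0, sent rp 0 → ok
Recompute each column's even parity and compare to cp:
  c0: data parity 0, sent cp 1 → mismatch
  c1: data parity 1, sent cp 1 → ok
  c2: data parity 1, sent cp 1 → ok
Exactly one row (r0) and one column (c0) fail → the flipped bit is at their intersection.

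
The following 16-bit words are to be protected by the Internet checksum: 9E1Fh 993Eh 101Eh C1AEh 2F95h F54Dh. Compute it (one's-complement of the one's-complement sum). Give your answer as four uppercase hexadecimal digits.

D1F1

One's-complement addition (fold any carry out of bit 15 back into bit 0):
  0x9E1F + 0x993E = 0x1375D → wrap carry → 0x375E
  0x375E + 0x101E = 0x0477C
  0x477C + 0xC1AE = 0x1092A → wrap carry → 0x092B
  0x092B + 0x2F95 = 0x038C0
  0x38C0 + 0xF54D = 0x12E0D → wrap carry → 0x2E0E
One's-complement sum = 0x2E0E.
Checksum = ~0x2E0E & 0xFFFF = 0xD1F1.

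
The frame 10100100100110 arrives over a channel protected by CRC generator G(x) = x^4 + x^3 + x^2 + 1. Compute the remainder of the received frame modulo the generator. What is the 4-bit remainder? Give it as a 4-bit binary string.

0000

Modulo-2 division of 10100100100110 by 11101:
  pos 0: 10100 XOR 11101 = 01001
  pos 1: 10011 XOR 11101 = 01110
  pos 2: 11100 XOR 11101 = 00001
  pos 6: 10100 XOR 11101 = 01001
  pos 7: 10011 XOR 11101 = 01110
  pos 8: 11101 XOR 11101 = 00000
Remainder = 0000 (zero — the frame passes the CRC check).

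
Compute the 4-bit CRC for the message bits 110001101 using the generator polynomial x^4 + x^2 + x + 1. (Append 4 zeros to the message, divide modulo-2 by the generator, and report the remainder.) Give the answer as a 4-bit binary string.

0100

Append 4 zeros: 1100011010000. Divide by 10111 (XOR where the leading bit is 1):
  pos 0: 11000 XOR 10111 = 01111
  pos 1: 11111 XOR 10111 = 01000
  pos 2: 10001 XOR 10111 = 00110
  pos 4: 11001 XOR 10111 = 01110
  pos 5: 11100 XOR 10111 = 01011
  pos 6: 10110 XOR 10111 = 00001
Remainder (last 4 bits) = 0100. This is the CRC / FCS.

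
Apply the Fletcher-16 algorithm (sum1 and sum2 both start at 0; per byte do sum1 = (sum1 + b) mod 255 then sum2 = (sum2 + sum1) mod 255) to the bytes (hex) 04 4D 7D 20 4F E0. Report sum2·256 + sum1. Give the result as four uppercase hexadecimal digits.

Running sums (mod 255):
  after byte 0 (04): sum1=4, sum2=4
  after byte 1 (4D): sum1=81, sum2=85
  after byte 2 (7D): sum1=206, sum2=36
  after byte 3 (20): sum1=238, sum2=19
  after byte 4 (4F): sum1=62, sum2=81
  after byte 5 (E0): sum1=31, sum2=112
Checksum = sum2·256 + sum1 = 112·256 + 31 = 28703 = 0x701F.

701F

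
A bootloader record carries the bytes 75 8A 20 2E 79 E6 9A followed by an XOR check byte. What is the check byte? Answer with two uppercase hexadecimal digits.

XOR the bytes together:
  start with 0x75
  0x75 ⊕ 0x8A = 0xFF
  0xFF ⊕ 0x20 = 0xDF
  0xDF ⊕ 0x2E = 0xF1
  0xF1 ⊕ 0x79 = 0x88
  0x88 ⊕ 0xE6 = 0x6E
  0x6E ⊕ 0x9A = 0xF4

F4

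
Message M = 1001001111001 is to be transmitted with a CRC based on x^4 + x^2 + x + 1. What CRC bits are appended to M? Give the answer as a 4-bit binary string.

Append 4 zeros: 10010011110010000. Divide by 10111 (XOR where the leading bit is 1):
  pos 0: 10010 XOR 10111 = 00101
  pos 2: 10101 XOR 10111 = 00010
  pos 5: 10111 XOR 10111 = 00000
  pos 12: 10000 XOR 10111 = 00111
Remainder (last 4 bits) = 0111. This is the CRC / FCS.

0111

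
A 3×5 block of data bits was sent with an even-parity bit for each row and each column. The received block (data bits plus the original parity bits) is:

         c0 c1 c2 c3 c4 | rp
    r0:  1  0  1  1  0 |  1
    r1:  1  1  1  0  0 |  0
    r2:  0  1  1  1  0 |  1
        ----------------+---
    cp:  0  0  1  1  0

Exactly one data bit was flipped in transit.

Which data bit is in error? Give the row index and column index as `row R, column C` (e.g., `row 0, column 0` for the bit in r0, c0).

row 1, column 3

Recompute each row's even parity and compare to rp:
  r0: data parity 1, sent rp 1 → ok
  r1: data parity 1, sent rp 0 → mismatch
  r2: data parity 1, sent rp 1 → ok
Recompute each column's even parity and compare to cp:
  c0: data parity 0, sent cp 0 → ok
  c1: data parity 0, sent cp 0 → ok
  c2: data parity 1, sent cp 1 → ok
  c3: data parity 0, sent cp 1 → mismatch
  c4: data parity 0, sent cp 0 → ok
Exactly one row (r1) and one column (c3) fail → the flipped bit is at their intersection.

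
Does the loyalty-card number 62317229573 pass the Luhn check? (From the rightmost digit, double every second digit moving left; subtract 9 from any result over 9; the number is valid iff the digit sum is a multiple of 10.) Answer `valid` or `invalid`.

valid

From the right, keep odd positions and double even positions (subtract 9 from any doubled value over 9):
  doubled (positions 2,4,...): 5 9 4 2 4 → sum 24
  kept (positions 1,3,...): 3 5 2 7 3 6 → sum 26
Total = 50.
50 mod 10 = 0, so the number is valid.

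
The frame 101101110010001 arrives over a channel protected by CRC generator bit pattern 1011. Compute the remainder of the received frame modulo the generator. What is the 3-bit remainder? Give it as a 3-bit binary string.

000

Modulo-2 division of 101101110010001 by 1011:
  pos 0: 1011 XOR 1011 = 0000
  pos 5: 1110 XOR 1011 = 0101
  pos 6: 1010 XOR 1011 = 0001
  pos 9: 1100 XOR 1011 = 0111
  pos 10: 1110 XOR 1011 = 0101
  pos 11: 1011 XOR 1011 = 0000
Remainder = 000 (zero — the frame passes the CRC check).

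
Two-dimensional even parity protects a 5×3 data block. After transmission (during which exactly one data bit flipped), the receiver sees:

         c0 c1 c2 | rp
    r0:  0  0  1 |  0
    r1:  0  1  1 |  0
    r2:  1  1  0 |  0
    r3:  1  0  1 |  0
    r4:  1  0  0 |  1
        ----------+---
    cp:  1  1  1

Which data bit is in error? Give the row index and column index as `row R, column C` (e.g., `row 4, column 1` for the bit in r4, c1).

row 0, column 1

Recompute each row's even parity and compare to rp:
  r0: data parity 1, sent rp 0 → mismatch
  r1: data parity 0, sent rp 0 → ok
  r2: data parity 0, sent rp 0 → ok
  r3: data parity 0, sent rp 0 → ok
  r4: data parity 1, sent rp 1 → ok
Recompute each column's even parity and compare to cp:
  c0: data parity 1, sent cp 1 → ok
  c1: data parity 0, sent cp 1 → mismatch
  c2: data parity 1, sent cp 1 → ok
Exactly one row (r0) and one column (c1) fail → the flipped bit is at their intersection.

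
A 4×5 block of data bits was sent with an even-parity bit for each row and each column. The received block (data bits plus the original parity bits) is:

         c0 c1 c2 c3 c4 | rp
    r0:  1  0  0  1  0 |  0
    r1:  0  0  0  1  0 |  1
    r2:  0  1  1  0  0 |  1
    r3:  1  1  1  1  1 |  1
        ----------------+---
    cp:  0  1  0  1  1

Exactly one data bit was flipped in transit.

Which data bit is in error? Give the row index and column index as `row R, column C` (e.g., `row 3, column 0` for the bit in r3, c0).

Recompute each row's even parity and compare to rp:
  r0: data parity 0, sent rp 0 → ok
  r1: data parity 1, sent rp 1 → ok
  r2: data parity 0, sent rp 1 → mismatch
  r3: data parity 1, sent rp 1 → ok
Recompute each column's even parity and compare to cp:
  c0: data parity 0, sent cp 0 → ok
  c1: data parity 0, sent cp 1 → mismatch
  c2: data parity 0, sent cp 0 → ok
  c3: data parity 1, sent cp 1 → ok
  c4: data parity 1, sent cp 1 → ok
Exactly one row (r2) and one column (c1) fail → the flipped bit is at their intersection.

row 2, column 1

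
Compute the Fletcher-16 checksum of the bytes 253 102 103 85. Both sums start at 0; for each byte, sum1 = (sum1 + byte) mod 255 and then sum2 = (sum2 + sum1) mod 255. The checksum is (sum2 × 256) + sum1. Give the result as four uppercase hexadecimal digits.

Running sums (mod 255):
  after byte 0 (253): sum1=253, sum2=253
  after byte 1 (102): sum1=100, sum2=98
  after byte 2 (103): sum1=203, sum2=46
  after byte 3 (85): sum1=33, sum2=79
Checksum = sum2·256 + sum1 = 79·256 + 33 = 20257 = 0x4F21.

4F21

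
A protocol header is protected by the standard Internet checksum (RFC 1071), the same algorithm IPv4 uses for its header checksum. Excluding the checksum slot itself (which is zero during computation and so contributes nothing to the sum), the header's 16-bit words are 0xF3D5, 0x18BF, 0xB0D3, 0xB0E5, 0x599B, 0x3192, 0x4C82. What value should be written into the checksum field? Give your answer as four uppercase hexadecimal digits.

BA01

One's-complement addition (fold any carry out of bit 15 back into bit 0):
  0xF3D5 + 0x18BF = 0x10C94 → wrap carry → 0x0C95
  0x0C95 + 0xB0D3 = 0x0BD68
  0xBD68 + 0xB0E5 = 0x16E4D → wrap carry → 0x6E4E
  0x6E4E + 0x599B = 0x0C7E9
  0xC7E9 + 0x3192 = 0x0F97B
  0xF97B + 0x4C82 = 0x145FD → wrap carry → 0x45FE
One's-complement sum = 0x45FE.
Checksum = ~0x45FE & 0xFFFF = 0xBA01.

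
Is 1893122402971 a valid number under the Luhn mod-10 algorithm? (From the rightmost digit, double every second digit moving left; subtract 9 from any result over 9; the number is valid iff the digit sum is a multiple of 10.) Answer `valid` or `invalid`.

invalid

From the right, keep odd positions and double even positions (subtract 9 from any doubled value over 9):
  doubled (positions 2,4,...): 5 4 8 4 6 7 → sum 34
  kept (positions 1,3,...): 1 9 0 2 1 9 1 → sum 23
Total = 57.
57 mod 10 = 7, so the number is invalid.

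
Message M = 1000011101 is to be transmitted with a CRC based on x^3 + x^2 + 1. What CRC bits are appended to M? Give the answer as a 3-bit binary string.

010

Append 3 zeros: 1000011101000. Divide by 1101 (XOR where the leading bit is 1):
  pos 0: 1000 XOR 1101 = 0101
  pos 1: 1010 XOR 1101 = 0111
  pos 2: 1111 XOR 1101 = 0010
  pos 4: 1011 XOR 1101 = 0110
  pos 5: 1100 XOR 1101 = 0001
  pos 8: 1100 XOR 1101 = 0001
Remainder (last 3 bits) = 010. This is the CRC / FCS.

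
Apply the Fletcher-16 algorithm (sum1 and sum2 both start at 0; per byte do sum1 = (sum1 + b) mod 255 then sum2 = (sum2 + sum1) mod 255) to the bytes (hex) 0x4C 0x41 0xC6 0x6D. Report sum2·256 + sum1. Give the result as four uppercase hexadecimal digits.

Running sums (mod 255):
  after byte 0 (0x4C): sum1=76, sum2=76
  after byte 1 (0x41): sum1=141, sum2=217
  after byte 2 (0xC6): sum1=84, sum2=46
  after byte 3 (0x6D): sum1=193, sum2=239
Checksum = sum2·256 + sum1 = 239·256 + 193 = 61377 = 0xEFC1.

EFC1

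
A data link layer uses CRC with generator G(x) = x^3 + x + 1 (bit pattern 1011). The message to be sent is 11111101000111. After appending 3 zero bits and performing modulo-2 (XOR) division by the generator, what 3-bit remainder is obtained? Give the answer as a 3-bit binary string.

101

Append 3 zeros: 11111101000111000. Divide by 1011 (XOR where the leading bit is 1):
  pos 0: 1111 XOR 1011 = 0100
  pos 1: 1001 XOR 1011 = 0010
  pos 3: 1010 XOR 1011 = 0001
  pos 6: 1100 XOR 1011 = 0111
  pos 7: 1110 XOR 1011 = 0101
  pos 8: 1011 XOR 1011 = 0000
  pos 12: 1100 XOR 1011 = 0111
  pos 13: 1110 XOR 1011 = 0101
Remainder (last 3 bits) = 101. This is the CRC / FCS.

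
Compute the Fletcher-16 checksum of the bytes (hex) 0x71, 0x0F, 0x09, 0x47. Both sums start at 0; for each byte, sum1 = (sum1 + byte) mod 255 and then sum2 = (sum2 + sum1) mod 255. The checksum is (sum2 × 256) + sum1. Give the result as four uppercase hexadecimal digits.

4CD0

Running sums (mod 255):
  after byte 0 (0x71): sum1=113, sum2=113
  after byte 1 (0x0F): sum1=128, sum2=241
  after byte 2 (0x09): sum1=137, sum2=123
  after byte 3 (0x47): sum1=208, sum2=76
Checksum = sum2·256 + sum1 = 76·256 + 208 = 19664 = 0x4CD0.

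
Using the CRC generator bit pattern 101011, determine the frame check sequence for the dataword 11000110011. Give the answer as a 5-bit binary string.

00110

Append 5 zeros: 1100011001100000. Divide by 101011 (XOR where the leading bit is 1):
  pos 0: 110001 XOR 101011 = 011010
  pos 1: 110101 XOR 101011 = 011110
  pos 2: 111100 XOR 101011 = 010111
  pos 3: 101110 XOR 101011 = 000101
  pos 6: 101110 XOR 101011 = 000101
  pos 9: 101000 XOR 101011 = 000011
Remainder (last 5 bits) = 00110. This is the CRC / FCS.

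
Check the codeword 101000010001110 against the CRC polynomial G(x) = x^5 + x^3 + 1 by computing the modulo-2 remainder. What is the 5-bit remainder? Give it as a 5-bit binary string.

11110

Modulo-2 division of 101000010001110 by 101001:
  pos 0: 101000 XOR 101001 = 000001
  pos 5: 101000 XOR 101001 = 000001
Remainder = 11110 (nonzero — an error is detected).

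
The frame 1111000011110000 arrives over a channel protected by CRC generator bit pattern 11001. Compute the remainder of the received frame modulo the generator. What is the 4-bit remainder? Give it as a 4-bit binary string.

0010

Modulo-2 division of 1111000011110000 by 11001:
  pos 0: 11110 XOR 11001 = 00111
  pos 2: 11100 XOR 11001 = 00101
  pos 4: 10101 XOR 11001 = 01100
  pos 5: 11001 XOR 11001 = 00000
  pos 10: 11000 XOR 11001 = 00001
Remainder = 0010 (nonzero — an error is detected).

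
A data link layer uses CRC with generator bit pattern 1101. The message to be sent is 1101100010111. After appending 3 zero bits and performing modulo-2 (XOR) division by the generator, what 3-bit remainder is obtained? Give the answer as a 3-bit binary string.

111

Append 3 zeros: 1101100010111000. Divide by 1101 (XOR where the leading bit is 1):
  pos 0: 1101 XOR 1101 = 0000
  pos 4: 1000 XOR 1101 = 0101
  pos 5: 1011 XOR 1101 = 0110
  pos 6: 1100 XOR 1101 = 0001
  pos 9: 1111 XOR 1101 = 0010
  pos 11: 1000 XOR 1101 = 0101
  pos 12: 1010 XOR 1101 = 0111
Remainder (last 3 bits) = 111. This is the CRC / FCS.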